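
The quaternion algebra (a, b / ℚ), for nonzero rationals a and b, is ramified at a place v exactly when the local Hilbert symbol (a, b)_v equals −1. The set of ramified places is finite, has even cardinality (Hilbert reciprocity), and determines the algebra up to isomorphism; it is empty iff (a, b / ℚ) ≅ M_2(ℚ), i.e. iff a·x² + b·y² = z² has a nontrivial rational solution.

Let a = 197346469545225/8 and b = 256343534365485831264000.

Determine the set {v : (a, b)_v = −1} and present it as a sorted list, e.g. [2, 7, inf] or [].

[5, 7]

(a, b) ≡ (2002, 15015) mod (ℚ^×)²; places V = {2, 3, 5, 7, 11, 13, 23, ∞}.
(a,b)_23: α=2, u≡4; β=0, v≡7 (mod 23); (4|23)=+1, (7|23)=-1; sign (−1)^0·+1^0·-1^2 = +1.
(a,b)_13: α=3, u≡11; β=5, v≡2 (mod 13); (11|13)=-1, (2|13)=-1; sign (−1)^0·-1^5·-1^3 = +1.
(a,b)_11: α=3, u≡8; β=3, v≡9 (mod 11); (8|11)=-1, (9|11)=+1; sign (−1)^1·-1^3·+1^3 = +1.
(a,b)_7: α=1, u≡5; β=7, v≡3 (mod 7); (5|7)=-1, (3|7)=-1; sign (−1)^1·-1^7·-1^1 = -1.
(a,b)_2: α=-3, β=8; u≡1, v≡7 (mod 8); ε(u)ε(v)=0·1, αω(v)=-3·0, βω(u)=8·0; sum ≡ 0  ⇒  +1.
(a,b)_∞: sgn(2002)=+, sgn(15015)=+, so +1.
(a,b)_5: α=2, u≡3; β=3, v≡2 (mod 5); (3|5)=-1, (2|5)=-1; sign (−1)^0·-1^3·-1^2 = -1.
(a,b)_3: α=6, u≡1; β=9, v≡1 (mod 3); (1|3)=+1, (1|3)=+1; sign (−1)^0·+1^9·+1^6 = +1.
|Ram(2002, 15015)| = 2, even; anisotropic at {5, 7}.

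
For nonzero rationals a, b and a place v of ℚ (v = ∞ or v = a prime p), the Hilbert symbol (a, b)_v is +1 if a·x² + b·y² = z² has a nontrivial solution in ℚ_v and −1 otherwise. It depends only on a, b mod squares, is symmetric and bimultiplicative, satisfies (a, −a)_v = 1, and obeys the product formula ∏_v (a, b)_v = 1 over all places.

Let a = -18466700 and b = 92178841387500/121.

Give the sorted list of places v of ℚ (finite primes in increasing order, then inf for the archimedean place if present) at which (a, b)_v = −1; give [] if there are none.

Mod squares: a ≡ -184667, b ≡ 455204155. Check v ∈ {∞, 2, 3, 5, 7, 11, 17, 23, 29, 31, 37}.
v=23: a=23^1·(≡7), b=23^1·(≡3) mod 23; (7|23)=-1, (3|23)=+1; (−1)^{1·1·11}·(-1)^1·(+1)^1 = +1.
v=31: a=31^1·(≡27), b=31^1·(≡14) mod 31; (27|31)=-1, (14|31)=+1; (−1)^{1·1·15}·(-1)^1·(+1)^1 = +1.
v=17: a=17^0·(≡9), b=17^1·(≡4) mod 17; (9|17)=+1, (4|17)=+1; (−1)^{0·1·8}·(+1)^1·(+1)^0 = +1.
v=29: a=29^0·(≡7), b=29^1·(≡15) mod 29; (7|29)=+1, (15|29)=-1; (−1)^{0·1·14}·(+1)^1·(-1)^0 = +1.
v=5: a=5^2·(≡2), b=5^5·(≡4) mod 5; (2|5)=-1, (4|5)=+1; (−1)^{2·5·2}·(-1)^5·(+1)^2 = -1.
v=37: a=37^1·(≡30), b=37^1·(≡24) mod 37; (30|37)=+1, (24|37)=-1; (−1)^{1·1·18}·(+1)^1·(-1)^1 = -1.
v=∞: -184667 < 0 and 455204155 > 0  ⇒  (a,b)_∞ = +1.
v=11: a=11^0·(≡1), b=11^-2·(≡10) mod 11; (1|11)=+1, (10|11)=-1; (−1)^{0·-2·5}·(+1)^-2·(-1)^0 = +1.
v=7: a=7^1·(≡4), b=7^1·(≡3) mod 7; (4|7)=+1, (3|7)=-1; (−1)^{1·1·3}·(+1)^1·(-1)^1 = +1.
v=3: a=3^0·(≡1), b=3^4·(≡1) mod 3; (1|3)=+1, (1|3)=+1; (−1)^{0·4·1}·(+1)^4·(+1)^0 = +1.
v=2: v_2(a)=2, v_2(b)=2; units ≡ 5, 3 (mod 8); ε·ε+αω+βω = 0·1+2·1+2·1 ≡ 0  ⇒  (a,b)_2 = +1.
|Ram(-184667, 455204155)| = 2, even; anisotropic at {5, 37}.

[5, 37]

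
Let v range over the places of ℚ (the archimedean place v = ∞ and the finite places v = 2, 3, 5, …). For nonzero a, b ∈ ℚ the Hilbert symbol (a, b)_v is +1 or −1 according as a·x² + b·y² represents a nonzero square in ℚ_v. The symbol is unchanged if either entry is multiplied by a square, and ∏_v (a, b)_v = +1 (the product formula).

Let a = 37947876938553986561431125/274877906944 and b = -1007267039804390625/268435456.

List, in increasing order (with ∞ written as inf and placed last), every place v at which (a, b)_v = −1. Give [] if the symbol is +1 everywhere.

Mod squares: a ≡ 5, b ≡ -1497561. Check v ∈ {∞, 2, 3, 5, 13, 19, 43, 47}.
v=19: a=19^2·(≡5), b=19^1·(≡8) mod 19; (5|19)=+1, (8|19)=-1; (−1)^{2·1·9}·(+1)^1·(-1)^2 = +1.
v=3: a=3^30·(≡2), b=3^17·(≡1) mod 3; (2|3)=-1, (1|3)=+1; (−1)^{30·17·1}·(-1)^17·(+1)^30 = -1.
v=2: v_2(a)=-38, v_2(b)=-28; units ≡ 5, 7 (mod 8); ε·ε+αω+βω = 0·1+-38·0+-28·1 ≡ 0  ⇒  (a,b)_2 = +1.
v=5: a=5^3·(≡1), b=5^6·(≡4) mod 5; (1|5)=+1, (4|5)=+1; (−1)^{3·6·2}·(+1)^6·(+1)^3 = +1.
v=43: a=43^2·(≡34), b=43^1·(≡29) mod 43; (34|43)=-1, (29|43)=-1; (−1)^{2·1·21}·(-1)^1·(-1)^2 = -1.
v=13: a=13^0·(≡5), b=13^1·(≡4) mod 13; (5|13)=-1, (4|13)=+1; (−1)^{0·1·6}·(-1)^1·(+1)^0 = -1.
v=47: a=47^2·(≡29), b=47^1·(≡16) mod 47; (29|47)=-1, (16|47)=+1; (−1)^{2·1·23}·(-1)^1·(+1)^2 = -1.
v=∞: 5 > 0 and -1497561 < 0  ⇒  (a,b)_∞ = +1.
|Ram(5, -1497561)| = 4, even; anisotropic at {3, 13, 43, 47}.

[3, 13, 43, 47]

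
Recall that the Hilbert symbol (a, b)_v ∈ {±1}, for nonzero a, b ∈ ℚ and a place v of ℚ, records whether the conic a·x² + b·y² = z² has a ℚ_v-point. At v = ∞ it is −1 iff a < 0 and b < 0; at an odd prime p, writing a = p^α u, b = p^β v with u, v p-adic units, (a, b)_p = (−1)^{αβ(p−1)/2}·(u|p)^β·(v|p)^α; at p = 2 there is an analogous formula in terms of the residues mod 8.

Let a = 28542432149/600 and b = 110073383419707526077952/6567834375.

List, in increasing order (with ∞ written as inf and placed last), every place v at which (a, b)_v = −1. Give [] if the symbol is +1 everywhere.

[7, 17]

Mod squares: a ≡ 13566, b ≡ 3570. Check v ∈ {∞, 2, 3, 5, 7, 11, 17, 19, 31}.
v=∞: 13566 > 0 and 3570 > 0  ⇒  (a,b)_∞ = +1.
v=17: a=17^3·(≡2), b=17^9·(≡5) mod 17; (2|17)=+1, (5|17)=-1; (−1)^{3·9·8}·(+1)^9·(-1)^3 = -1.
v=7: a=7^1·(≡6), b=7^3·(≡3) mod 7; (6|7)=-1, (3|7)=-1; (−1)^{1·3·3}·(-1)^3·(-1)^1 = -1.
v=31: a=31^0·(≡2), b=31^-2·(≡18) mod 31; (2|31)=+1, (18|31)=+1; (−1)^{0·-2·15}·(+1)^-2·(+1)^0 = +1.
v=3: a=3^-1·(≡1), b=3^-7·(≡2) mod 3; (1|3)=+1, (2|3)=-1; (−1)^{-1·-7·1}·(+1)^-7·(-1)^-1 = +1.
v=19: a=19^3·(≡11), b=19^2·(≡1) mod 19; (11|19)=+1, (1|19)=+1; (−1)^{3·2·9}·(+1)^2·(+1)^3 = +1.
v=5: a=5^-2·(≡1), b=5^-5·(≡1) mod 5; (1|5)=+1, (1|5)=+1; (−1)^{-2·-5·2}·(+1)^-5·(+1)^-2 = +1.
v=11: a=11^2·(≡5), b=11^4·(≡6) mod 11; (5|11)=+1, (6|11)=-1; (−1)^{2·4·5}·(+1)^4·(-1)^2 = +1.
v=2: v_2(a)=-3, v_2(b)=9; units ≡ 7, 1 (mod 8); ε·ε+αω+βω = 1·0+-3·0+9·0 ≡ 0  ⇒  (a,b)_2 = +1.
|Ram(13566, 3570)| = 2, even; anisotropic at {7, 17}.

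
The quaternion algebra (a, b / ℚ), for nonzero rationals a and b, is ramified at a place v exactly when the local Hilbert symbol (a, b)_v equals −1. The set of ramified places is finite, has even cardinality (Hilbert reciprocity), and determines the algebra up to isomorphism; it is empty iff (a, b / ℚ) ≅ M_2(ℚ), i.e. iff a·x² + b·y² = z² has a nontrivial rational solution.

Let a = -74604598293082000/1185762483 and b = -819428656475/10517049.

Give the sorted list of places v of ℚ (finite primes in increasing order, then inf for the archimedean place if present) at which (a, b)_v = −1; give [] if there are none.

Mod squares: a ≡ -3315, b ≡ -11. Check v ∈ {∞, 2, 3, 5, 11, 13, 17, 19, 23, 47}.
v=47: a=47^-4·(≡19), b=47^-2·(≡12) mod 47; (19|47)=-1, (12|47)=+1; (−1)^{-4·-2·23}·(-1)^-2·(+1)^-4 = +1.
v=5: a=5^3·(≡3), b=5^2·(≡4) mod 5; (3|5)=-1, (4|5)=+1; (−1)^{3·2·2}·(-1)^2·(+1)^3 = +1.
v=13: a=13^7·(≡2), b=13^4·(≡7) mod 13; (2|13)=-1, (7|13)=-1; (−1)^{7·4·6}·(-1)^4·(-1)^7 = -1.
v=17: a=17^3·(≡13), b=17^2·(≡12) mod 17; (13|17)=+1, (12|17)=-1; (−1)^{3·2·8}·(+1)^2·(-1)^3 = -1.
v=2: v_2(a)=4, v_2(b)=0; units ≡ 5, 5 (mod 8); ε·ε+αω+βω = 0·0+4·1+0·1 ≡ 0  ⇒  (a,b)_2 = +1.
v=23: a=23^0·(≡21), b=23^-2·(≡2) mod 23; (21|23)=-1, (2|23)=+1; (−1)^{0·-2·11}·(-1)^-2·(+1)^0 = +1.
v=∞: -3315 < 0 and -11 < 0  ⇒  (a,b)_∞ = -1.
v=3: a=3^-5·(≡2), b=3^-2·(≡1) mod 3; (2|3)=-1, (1|3)=+1; (−1)^{-5·-2·1}·(-1)^-2·(+1)^-5 = +1.
v=19: a=19^0·(≡10), b=19^2·(≡15) mod 19; (10|19)=-1, (15|19)=-1; (−1)^{0·2·9}·(-1)^2·(-1)^0 = +1.
v=11: a=11^2·(≡8), b=11^1·(≡6) mod 11; (8|11)=-1, (6|11)=-1; (−1)^{2·1·5}·(-1)^1·(-1)^2 = -1.
Ram(-3315, -11) = {11, 13, 17, ∞}; no ℚ_11-point on the conic.

[11, 13, 17, inf]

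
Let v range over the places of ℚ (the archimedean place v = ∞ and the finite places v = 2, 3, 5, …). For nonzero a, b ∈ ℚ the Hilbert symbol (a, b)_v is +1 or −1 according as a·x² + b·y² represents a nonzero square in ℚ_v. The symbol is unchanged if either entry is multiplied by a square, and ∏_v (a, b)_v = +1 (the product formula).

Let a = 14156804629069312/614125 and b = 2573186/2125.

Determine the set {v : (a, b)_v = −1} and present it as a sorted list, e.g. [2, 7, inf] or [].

(a, b) ≡ (848470, 36890) mod (ℚ^×)²; places V = {2, 5, 7, 11, 17, 23, 31, ∞}.
(a,b)_17: α=-3, u≡4; β=-1, v≡11 (mod 17); (4|17)=+1, (11|17)=-1; sign (−1)^0·+1^-1·-1^-3 = -1.
(a,b)_∞: sgn(848470)=+, sgn(36890)=+, so +1.
(a,b)_23: α=1, u≡17; β=0, v≡17 (mod 23); (17|23)=-1, (17|23)=-1; sign (−1)^0·-1^0·-1^1 = -1.
(a,b)_2: α=9, β=1; u≡3, v≡5 (mod 8); ε(u)ε(v)=1·0, αω(v)=9·1, βω(u)=1·1; sum ≡ 0  ⇒  +1.
(a,b)_31: α=3, u≡2; β=1, v≡23 (mod 31); (2|31)=+1, (23|31)=-1; sign (−1)^1·+1^1·-1^3 = +1.
(a,b)_7: α=9, u≡5; β=3, v≡3 (mod 7); (5|7)=-1, (3|7)=-1; sign (−1)^1·-1^3·-1^9 = -1.
(a,b)_11: α=0, u≡2; β=2, v≡7 (mod 11); (2|11)=-1, (7|11)=-1; sign (−1)^0·-1^2·-1^0 = +1.
(a,b)_5: α=-3, u≡4; β=-3, v≡3 (mod 5); (4|5)=+1, (3|5)=-1; sign (−1)^0·+1^-3·-1^-3 = -1.
(848470, 36890 / ℚ) ramifies at {5, 7, 17, 23}: a division algebra.

[5, 7, 17, 23]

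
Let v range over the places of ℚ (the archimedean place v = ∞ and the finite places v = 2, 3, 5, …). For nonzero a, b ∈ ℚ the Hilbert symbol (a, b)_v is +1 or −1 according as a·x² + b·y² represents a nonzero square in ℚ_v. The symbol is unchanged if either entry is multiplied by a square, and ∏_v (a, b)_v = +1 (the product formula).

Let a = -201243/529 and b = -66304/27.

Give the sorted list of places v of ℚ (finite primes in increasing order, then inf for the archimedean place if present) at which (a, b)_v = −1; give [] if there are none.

(a, b) ≡ (-3, -777) mod (ℚ^×)²; places V = {2, 3, 7, 23, 37, ∞}.
(a,b)_2: α=0, β=8; u≡5, v≡7 (mod 8); ε(u)ε(v)=0·1, αω(v)=0·0, βω(u)=8·1; sum ≡ 0  ⇒  +1.
(a,b)_37: α=2, u≡27; β=1, v≡9 (mod 37); (27|37)=+1, (9|37)=+1; sign (−1)^0·+1^1·+1^2 = +1.
(a,b)_7: α=2, u≡4; β=1, v≡1 (mod 7); (4|7)=+1, (1|7)=+1; sign (−1)^0·+1^1·+1^2 = +1.
(a,b)_∞: sgn(-3)=−, sgn(-777)=−, so -1.
(a,b)_23: α=-2, u≡7; β=0, v≡7 (mod 23); (7|23)=-1, (7|23)=-1; sign (−1)^0·-1^0·-1^-2 = +1.
(a,b)_3: α=1, u≡2; β=-3, v≡2 (mod 3); (2|3)=-1, (2|3)=-1; sign (−1)^1·-1^-3·-1^1 = -1.
|Ram(-3, -777)| = 2, even; anisotropic at {3, ∞}.

[3, inf]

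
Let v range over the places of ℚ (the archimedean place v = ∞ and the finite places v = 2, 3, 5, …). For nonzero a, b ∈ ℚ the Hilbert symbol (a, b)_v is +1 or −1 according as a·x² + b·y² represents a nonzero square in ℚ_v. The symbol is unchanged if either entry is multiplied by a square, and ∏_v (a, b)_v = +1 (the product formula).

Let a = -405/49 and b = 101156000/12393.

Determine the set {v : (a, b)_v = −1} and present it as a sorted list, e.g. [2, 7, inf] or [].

[2, 11, 17, 19]

(a, b) ≡ (-5, 35530) mod (ℚ^×)²; places V = {2, 3, 5, 7, 11, 17, 19, ∞}.
(a,b)_17: α=0, u≡7; β=-1, v≡9 (mod 17); (7|17)=-1, (9|17)=+1; sign (−1)^0·-1^-1·+1^0 = -1.
(a,b)_5: α=1, u≡1; β=3, v≡1 (mod 5); (1|5)=+1, (1|5)=+1; sign (−1)^0·+1^3·+1^1 = +1.
(a,b)_3: α=4, u≡1; β=-6, v≡1 (mod 3); (1|3)=+1, (1|3)=+1; sign (−1)^0·+1^-6·+1^4 = +1.
(a,b)_11: α=0, u≡7; β=3, v≡8 (mod 11); (7|11)=-1, (8|11)=-1; sign (−1)^0·-1^3·-1^0 = -1.
(a,b)_7: α=-2, u≡1; β=0, v≡5 (mod 7); (1|7)=+1, (5|7)=-1; sign (−1)^0·+1^0·-1^-2 = +1.
(a,b)_19: α=0, u≡15; β=1, v≡2 (mod 19); (15|19)=-1, (2|19)=-1; sign (−1)^0·-1^1·-1^0 = -1.
(a,b)_2: α=0, β=5; u≡3, v≡5 (mod 8); ε(u)ε(v)=1·0, αω(v)=0·1, βω(u)=5·1; sum ≡ 1  ⇒  -1.
(a,b)_∞: sgn(-5)=−, sgn(35530)=+, so +1.
(-5, 35530 / ℚ) ramifies at {2, 11, 17, 19}: a division algebra.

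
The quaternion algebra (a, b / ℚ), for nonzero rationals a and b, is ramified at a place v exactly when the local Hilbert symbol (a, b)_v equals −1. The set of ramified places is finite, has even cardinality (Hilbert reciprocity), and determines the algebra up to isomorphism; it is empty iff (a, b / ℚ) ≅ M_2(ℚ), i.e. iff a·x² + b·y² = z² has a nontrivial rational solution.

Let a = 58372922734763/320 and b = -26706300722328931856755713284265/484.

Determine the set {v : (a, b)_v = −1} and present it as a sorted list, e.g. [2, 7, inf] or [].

(a, b) ≡ (221847535, -1073065) mod (ℚ^×)²; places V = {2, 3, 5, 7, 11, 13, 17, 23, 29, 31, 37, 43, ∞}.
(a,b)_7: α=1, u≡3; β=3, v≡3 (mod 7); (3|7)=-1, (3|7)=-1; sign (−1)^1·-1^3·-1^1 = -1.
(a,b)_3: α=0, u≡1; β=4, v≡2 (mod 3); (1|3)=+1, (2|3)=-1; sign (−1)^0·+1^4·-1^0 = +1.
(a,b)_∞: sgn(221847535)=+, sgn(-1073065)=−, so +1.
(a,b)_29: α=1, u≡24; β=2, v≡6 (mod 29); (24|29)=+1, (6|29)=+1; sign (−1)^0·+1^2·+1^1 = +1.
(a,b)_5: α=-1, u≡2; β=1, v≡3 (mod 5); (2|5)=-1, (3|5)=-1; sign (−1)^0·-1^1·-1^-1 = +1.
(a,b)_37: α=2, u≡11; β=0, v≡36 (mod 37); (11|37)=+1, (36|37)=+1; sign (−1)^0·+1^0·+1^2 = +1.
(a,b)_17: α=1, u≡16; β=2, v≡9 (mod 17); (16|17)=+1, (9|17)=+1; sign (−1)^0·+1^2·+1^1 = +1.
(a,b)_43: α=1, u≡22; β=3, v≡29 (mod 43); (22|43)=-1, (29|43)=-1; sign (−1)^1·-1^3·-1^1 = -1.
(a,b)_13: α=1, u≡10; β=4, v≡5 (mod 13); (10|13)=+1, (5|13)=-1; sign (−1)^0·+1^4·-1^1 = -1.
(a,b)_11: α=0, u≡10; β=-2, v≡2 (mod 11); (10|11)=-1, (2|11)=-1; sign (−1)^0·-1^-2·-1^0 = +1.
(a,b)_31: α=2, u≡22; β=5, v≡27 (mod 31); (22|31)=-1, (27|31)=-1; sign (−1)^0·-1^5·-1^2 = -1.
(a,b)_23: α=1, u≡3; β=3, v≡12 (mod 23); (3|23)=+1, (12|23)=+1; sign (−1)^1·+1^3·+1^1 = -1.
(a,b)_2: α=-6, β=-2; u≡7, v≡7 (mod 8); ε(u)ε(v)=1·1, αω(v)=-6·0, βω(u)=-2·0; sum ≡ 1  ⇒  -1.
|Ram(221847535, -1073065)| = 6, even; anisotropic at {2, 7, 13, 23, 31, 43}.

[2, 7, 13, 23, 31, 43]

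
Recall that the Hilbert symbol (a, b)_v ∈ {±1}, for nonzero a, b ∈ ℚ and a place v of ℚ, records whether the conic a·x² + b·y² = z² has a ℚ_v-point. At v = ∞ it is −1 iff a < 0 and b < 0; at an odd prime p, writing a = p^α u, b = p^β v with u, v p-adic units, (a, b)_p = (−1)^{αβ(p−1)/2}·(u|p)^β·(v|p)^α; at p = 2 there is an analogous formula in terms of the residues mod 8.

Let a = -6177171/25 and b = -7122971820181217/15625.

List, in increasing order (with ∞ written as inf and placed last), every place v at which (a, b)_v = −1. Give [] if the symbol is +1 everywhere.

Mod squares: a ≡ -51051, b ≡ -17. Check v ∈ {∞, 2, 3, 5, 7, 11, 13, 17}.
v=2: v_2(a)=0, v_2(b)=0; units ≡ 5, 7 (mod 8); ε·ε+αω+βω = 0·1+0·0+0·1 ≡ 0  ⇒  (a,b)_2 = +1.
v=∞: -51051 < 0 and -17 < 0  ⇒  (a,b)_∞ = -1.
v=11: a=11^3·(≡4), b=11^6·(≡1) mod 11; (4|11)=+1, (1|11)=+1; (−1)^{3·6·5}·(+1)^6·(+1)^3 = +1.
v=7: a=7^1·(≡4), b=7^2·(≡4) mod 7; (4|7)=+1, (4|7)=+1; (−1)^{1·2·3}·(+1)^2·(+1)^1 = +1.
v=17: a=17^1·(≡10), b=17^1·(≡9) mod 17; (10|17)=-1, (9|17)=+1; (−1)^{1·1·8}·(-1)^1·(+1)^1 = -1.
v=5: a=5^-2·(≡4), b=5^-6·(≡3) mod 5; (4|5)=+1, (3|5)=-1; (−1)^{-2·-6·2}·(+1)^-6·(-1)^-2 = +1.
v=13: a=13^1·(≡4), b=13^6·(≡12) mod 13; (4|13)=+1, (12|13)=+1; (−1)^{1·6·6}·(+1)^6·(+1)^1 = +1.
v=3: a=3^1·(≡2), b=3^0·(≡1) mod 3; (2|3)=-1, (1|3)=+1; (−1)^{1·0·1}·(-1)^0·(+1)^1 = +1.
|Ram(-51051, -17)| = 2, even; anisotropic at {17, ∞}.

[17, inf]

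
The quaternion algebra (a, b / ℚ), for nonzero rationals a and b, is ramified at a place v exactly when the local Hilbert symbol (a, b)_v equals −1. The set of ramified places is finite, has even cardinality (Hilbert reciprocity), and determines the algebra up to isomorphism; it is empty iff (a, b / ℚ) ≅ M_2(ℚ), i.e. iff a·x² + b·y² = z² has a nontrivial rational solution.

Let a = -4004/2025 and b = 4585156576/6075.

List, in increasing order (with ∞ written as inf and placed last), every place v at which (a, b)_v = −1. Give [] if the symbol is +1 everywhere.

[]

(a, b) ≡ (-1001, 858) mod (ℚ^×)²; places V = {2, 3, 5, 7, 11, 13, ∞}.
(a,b)_5: α=-2, u≡1; β=-2, v≡2 (mod 5); (1|5)=+1, (2|5)=-1; sign (−1)^0·+1^-2·-1^-2 = +1.
(a,b)_11: α=1, u≡10; β=3, v≡5 (mod 11); (10|11)=-1, (5|11)=+1; sign (−1)^1·-1^3·+1^1 = +1.
(a,b)_13: α=1, u≡3; β=3, v≡10 (mod 13); (3|13)=+1, (10|13)=+1; sign (−1)^0·+1^3·+1^1 = +1.
(a,b)_2: α=2, β=5; u≡7, v≡5 (mod 8); ε(u)ε(v)=1·0, αω(v)=2·1, βω(u)=5·0; sum ≡ 0  ⇒  +1.
(a,b)_3: α=-4, u≡1; β=-5, v≡1 (mod 3); (1|3)=+1, (1|3)=+1; sign (−1)^0·+1^-5·+1^-4 = +1.
(a,b)_7: α=1, u≡1; β=2, v≡4 (mod 7); (1|7)=+1, (4|7)=+1; sign (−1)^0·+1^2·+1^1 = +1.
(a,b)_∞: sgn(-1001)=−, sgn(858)=+, so +1.
Every local symbol is +1, so the conic -1001·x² + 858·y² = z² has ℚ_v-points for all v and hence a ℚ-point; (a, b / ℚ) ≅ M_2(ℚ).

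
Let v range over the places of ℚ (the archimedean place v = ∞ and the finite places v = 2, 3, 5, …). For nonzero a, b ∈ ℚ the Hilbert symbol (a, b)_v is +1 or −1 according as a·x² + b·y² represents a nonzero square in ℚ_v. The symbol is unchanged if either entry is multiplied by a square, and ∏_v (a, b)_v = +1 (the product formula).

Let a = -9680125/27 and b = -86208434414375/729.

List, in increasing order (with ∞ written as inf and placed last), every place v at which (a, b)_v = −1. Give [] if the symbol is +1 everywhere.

(a, b) ≡ (-1161615, -23) mod (ℚ^×)²; places V = {2, 3, 5, 7, 13, 23, 37, ∞}.
(a,b)_2: α=0, β=0; u≡1, v≡1 (mod 8); ε(u)ε(v)=0·0, αω(v)=0·0, βω(u)=0·0; sum ≡ 0  ⇒  +1.
(a,b)_5: α=3, u≡2; β=4, v≡3 (mod 5); (2|5)=-1, (3|5)=-1; sign (−1)^0·-1^4·-1^3 = -1.
(a,b)_37: α=1, u≡22; β=2, v≡15 (mod 37); (22|37)=-1, (15|37)=-1; sign (−1)^0·-1^2·-1^1 = -1.
(a,b)_23: α=1, u≡12; β=3, v≡20 (mod 23); (12|23)=+1, (20|23)=-1; sign (−1)^1·+1^3·-1^1 = +1.
(a,b)_7: α=1, u≡4; β=2, v≡6 (mod 7); (4|7)=+1, (6|7)=-1; sign (−1)^0·+1^2·-1^1 = -1.
(a,b)_13: α=1, u≡2; β=2, v≡1 (mod 13); (2|13)=-1, (1|13)=+1; sign (−1)^0·-1^2·+1^1 = +1.
(a,b)_3: α=-3, u≡2; β=-6, v≡1 (mod 3); (2|3)=-1, (1|3)=+1; sign (−1)^0·-1^-6·+1^-3 = +1.
(a,b)_∞: sgn(-1161615)=−, sgn(-23)=−, so -1.
(-1161615, -23 / ℚ) ramifies at {5, 7, 37, ∞}: a division algebra.

[5, 7, 37, inf]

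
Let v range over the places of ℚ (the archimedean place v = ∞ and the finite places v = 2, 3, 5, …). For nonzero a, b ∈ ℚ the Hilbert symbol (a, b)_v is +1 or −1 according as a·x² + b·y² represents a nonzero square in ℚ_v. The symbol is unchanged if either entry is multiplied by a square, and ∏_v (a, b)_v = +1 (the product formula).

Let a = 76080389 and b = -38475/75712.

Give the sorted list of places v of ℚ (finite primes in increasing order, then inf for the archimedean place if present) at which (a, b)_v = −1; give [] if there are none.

(a, b) ≡ (4301, -133) mod (ℚ^×)²; places V = {2, 3, 5, 7, 11, 13, 17, 19, 23, ∞}.
(a,b)_∞: sgn(4301)=+, sgn(-133)=−, so +1.
(a,b)_23: α=1, u≡6; β=0, v≡22 (mod 23); (6|23)=+1, (22|23)=-1; sign (−1)^0·+1^0·-1^1 = -1.
(a,b)_17: α=1, u≡16; β=0, v≡12 (mod 17); (16|17)=+1, (12|17)=-1; sign (−1)^0·+1^0·-1^1 = -1.
(a,b)_11: α=1, u≡6; β=0, v≡8 (mod 11); (6|11)=-1, (8|11)=-1; sign (−1)^0·-1^0·-1^1 = -1.
(a,b)_7: α=2, u≡5; β=-1, v≡4 (mod 7); (5|7)=-1, (4|7)=+1; sign (−1)^0·-1^-1·+1^2 = -1.
(a,b)_13: α=0, u≡8; β=-2, v≡3 (mod 13); (8|13)=-1, (3|13)=+1; sign (−1)^0·-1^-2·+1^0 = +1.
(a,b)_19: α=2, u≡1; β=1, v≡10 (mod 19); (1|19)=+1, (10|19)=-1; sign (−1)^0·+1^1·-1^2 = +1.
(a,b)_3: α=0, u≡2; β=4, v≡2 (mod 3); (2|3)=-1, (2|3)=-1; sign (−1)^0·-1^4·-1^0 = +1.
(a,b)_2: α=0, β=-6; u≡5, v≡3 (mod 8); ε(u)ε(v)=0·1, αω(v)=0·1, βω(u)=-6·1; sum ≡ 0  ⇒  +1.
(a,b)_5: α=0, u≡4; β=2, v≡3 (mod 5); (4|5)=+1, (3|5)=-1; sign (−1)^0·+1^2·-1^0 = +1.
Ram(4301, -133) = {7, 11, 17, 23}; no ℚ_7-point on the conic.

[7, 11, 17, 23]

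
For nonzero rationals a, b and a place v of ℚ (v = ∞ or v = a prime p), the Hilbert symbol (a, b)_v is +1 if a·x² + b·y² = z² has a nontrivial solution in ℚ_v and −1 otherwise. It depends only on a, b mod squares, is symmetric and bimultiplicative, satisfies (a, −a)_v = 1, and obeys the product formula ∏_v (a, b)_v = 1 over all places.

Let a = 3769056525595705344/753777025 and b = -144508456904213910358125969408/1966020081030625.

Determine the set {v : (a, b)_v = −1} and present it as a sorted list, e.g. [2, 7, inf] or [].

(a, b) ≡ (74074, -43) mod (ℚ^×)²; places V = {2, 3, 5, 7, 11, 13, 17, 19, 37, 43, ∞}.
(a,b)_5: α=-2, u≡4; β=-4, v≡3 (mod 5); (4|5)=+1, (3|5)=-1; sign (−1)^0·+1^-4·-1^-2 = +1.
(a,b)_∞: sgn(74074)=+, sgn(-43)=−, so +1.
(a,b)_2: α=23, β=40; u≡5, v≡5 (mod 8); ε(u)ε(v)=0·0, αω(v)=23·1, βω(u)=40·1; sum ≡ 1  ⇒  -1.
(a,b)_19: α=-2, u≡15; β=-4, v≡15 (mod 19); (15|19)=-1, (15|19)=-1; sign (−1)^0·-1^-4·-1^-2 = +1.
(a,b)_3: α=8, u≡1; β=10, v≡2 (mod 3); (1|3)=+1, (2|3)=-1; sign (−1)^0·+1^10·-1^8 = +1.
(a,b)_13: α=1, u≡1; β=2, v≡3 (mod 13); (1|13)=+1, (3|13)=+1; sign (−1)^0·+1^2·+1^1 = +1.
(a,b)_11: α=1, u≡7; β=2, v≡5 (mod 11); (7|11)=-1, (5|11)=+1; sign (−1)^0·-1^2·+1^1 = +1.
(a,b)_7: α=1, u≡6; β=0, v≡5 (mod 7); (6|7)=-1, (5|7)=-1; sign (−1)^0·-1^0·-1^1 = -1.
(a,b)_43: α=2, u≡33; β=3, v≡28 (mod 43); (33|43)=-1, (28|43)=-1; sign (−1)^0·-1^3·-1^2 = -1.
(a,b)_17: α=-4, u≡6; β=-6, v≡13 (mod 17); (6|17)=-1, (13|17)=+1; sign (−1)^0·-1^-6·+1^-4 = +1.
(a,b)_37: α=1, u≡28; β=2, v≡6 (mod 37); (28|37)=+1, (6|37)=-1; sign (−1)^0·+1^2·-1^1 = -1.
(74074, -43 / ℚ) ramifies at {2, 7, 37, 43}: a division algebra.

[2, 7, 37, 43]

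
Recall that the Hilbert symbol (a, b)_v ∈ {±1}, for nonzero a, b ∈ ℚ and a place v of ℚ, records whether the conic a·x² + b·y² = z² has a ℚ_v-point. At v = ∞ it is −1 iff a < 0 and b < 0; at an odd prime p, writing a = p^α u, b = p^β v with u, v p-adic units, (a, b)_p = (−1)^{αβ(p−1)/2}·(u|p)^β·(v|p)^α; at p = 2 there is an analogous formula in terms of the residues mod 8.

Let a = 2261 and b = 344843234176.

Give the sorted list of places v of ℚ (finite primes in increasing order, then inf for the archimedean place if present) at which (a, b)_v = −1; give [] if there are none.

[2, 31]

(a, b) ≡ (2261, 1054) mod (ℚ^×)²; places V = {2, 7, 17, 19, 31, ∞}.
(a,b)_∞: sgn(2261)=+, sgn(1054)=+, so +1.
(a,b)_19: α=1, u≡5; β=2, v≡17 (mod 19); (5|19)=+1, (17|19)=+1; sign (−1)^0·+1^2·+1^1 = +1.
(a,b)_17: α=1, u≡14; β=3, v≡12 (mod 17); (14|17)=-1, (12|17)=-1; sign (−1)^0·-1^3·-1^1 = +1.
(a,b)_7: α=1, u≡1; β=2, v≡4 (mod 7); (1|7)=+1, (4|7)=+1; sign (−1)^0·+1^2·+1^1 = +1.
(a,b)_31: α=0, u≡29; β=1, v≡24 (mod 31); (29|31)=-1, (24|31)=-1; sign (−1)^0·-1^1·-1^0 = -1.
(a,b)_2: α=0, β=7; u≡5, v≡7 (mod 8); ε(u)ε(v)=0·1, αω(v)=0·0, βω(u)=7·1; sum ≡ 1  ⇒  -1.
|Ram(2261, 1054)| = 2, even; anisotropic at {2, 31}.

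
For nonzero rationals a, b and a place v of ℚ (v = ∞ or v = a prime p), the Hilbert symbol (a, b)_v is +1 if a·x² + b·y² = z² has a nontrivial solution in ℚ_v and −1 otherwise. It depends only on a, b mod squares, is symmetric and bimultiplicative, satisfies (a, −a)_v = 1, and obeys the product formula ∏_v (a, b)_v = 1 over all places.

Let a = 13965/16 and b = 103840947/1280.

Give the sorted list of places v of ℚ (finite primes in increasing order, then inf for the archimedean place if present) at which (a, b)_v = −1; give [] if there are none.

[]

Mod squares: a ≡ 285, b ≡ 1615. Check v ∈ {∞, 2, 3, 5, 7, 17, 19}.
v=17: a=17^0·(≡9), b=17^1·(≡11) mod 17; (9|17)=+1, (11|17)=-1; (−1)^{0·1·8}·(+1)^1·(-1)^0 = +1.
v=2: v_2(a)=-4, v_2(b)=-8; units ≡ 5, 7 (mod 8); ε·ε+αω+βω = 0·1+-4·0+-8·1 ≡ 0  ⇒  (a,b)_2 = +1.
v=∞: 285 > 0 and 1615 > 0  ⇒  (a,b)_∞ = +1.
v=5: a=5^1·(≡3), b=5^-1·(≡2) mod 5; (3|5)=-1, (2|5)=-1; (−1)^{1·-1·2}·(-1)^-1·(-1)^1 = +1.
v=19: a=19^1·(≡2), b=19^1·(≡11) mod 19; (2|19)=-1, (11|19)=+1; (−1)^{1·1·9}·(-1)^1·(+1)^1 = +1.
v=7: a=7^2·(≡6), b=7^2·(≡5) mod 7; (6|7)=-1, (5|7)=-1; (−1)^{2·2·3}·(-1)^2·(-1)^2 = +1.
v=3: a=3^1·(≡2), b=3^8·(≡1) mod 3; (2|3)=-1, (1|3)=+1; (−1)^{1·8·1}·(-1)^8·(+1)^1 = +1.
Every local symbol is +1, so the conic 285·x² + 1615·y² = z² has ℚ_v-points for all v and hence a ℚ-point; (a, b / ℚ) ≅ M_2(ℚ).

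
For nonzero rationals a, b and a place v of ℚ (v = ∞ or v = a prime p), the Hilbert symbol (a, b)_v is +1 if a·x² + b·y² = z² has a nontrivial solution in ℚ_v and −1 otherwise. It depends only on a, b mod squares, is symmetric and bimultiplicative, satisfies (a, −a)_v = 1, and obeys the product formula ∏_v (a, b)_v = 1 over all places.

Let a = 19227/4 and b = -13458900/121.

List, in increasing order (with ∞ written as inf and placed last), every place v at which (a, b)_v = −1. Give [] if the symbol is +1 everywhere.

(a, b) ≡ (19227, -134589) mod (ℚ^×)²; places V = {2, 3, 5, 7, 11, 13, 17, 29, ∞}.
(a,b)_7: α=0, u≡3; β=1, v≡2 (mod 7); (3|7)=-1, (2|7)=+1; sign (−1)^0·-1^1·+1^0 = -1.
(a,b)_∞: sgn(19227)=+, sgn(-134589)=−, so +1.
(a,b)_29: α=1, u≡28; β=1, v≡9 (mod 29); (28|29)=+1, (9|29)=+1; sign (−1)^0·+1^1·+1^1 = +1.
(a,b)_3: α=1, u≡1; β=1, v≡2 (mod 3); (1|3)=+1, (2|3)=-1; sign (−1)^1·+1^1·-1^1 = +1.
(a,b)_2: α=-2, β=2; u≡3, v≡3 (mod 8); ε(u)ε(v)=1·1, αω(v)=-2·1, βω(u)=2·1; sum ≡ 1  ⇒  -1.
(a,b)_17: α=1, u≡15; β=1, v≡12 (mod 17); (15|17)=+1, (12|17)=-1; sign (−1)^0·+1^1·-1^1 = -1.
(a,b)_11: α=0, u≡8; β=-2, v≡7 (mod 11); (8|11)=-1, (7|11)=-1; sign (−1)^0·-1^-2·-1^0 = +1.
(a,b)_5: α=0, u≡3; β=2, v≡4 (mod 5); (3|5)=-1, (4|5)=+1; sign (−1)^0·-1^2·+1^0 = +1.
(a,b)_13: α=1, u≡9; β=1, v≡5 (mod 13); (9|13)=+1, (5|13)=-1; sign (−1)^0·+1^1·-1^1 = -1.
|Ram(19227, -134589)| = 4, even; anisotropic at {2, 7, 13, 17}.

[2, 7, 13, 17]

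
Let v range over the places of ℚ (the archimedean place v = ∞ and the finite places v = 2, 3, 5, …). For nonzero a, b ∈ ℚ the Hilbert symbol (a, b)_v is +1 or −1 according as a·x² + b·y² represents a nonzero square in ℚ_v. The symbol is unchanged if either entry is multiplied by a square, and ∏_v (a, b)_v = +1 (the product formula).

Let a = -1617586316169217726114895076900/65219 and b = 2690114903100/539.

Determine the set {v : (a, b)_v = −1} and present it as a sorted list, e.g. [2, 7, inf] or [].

[19, 47]

(a, b) ≡ (-13094059, 422389) mod (ℚ^×)²; places V = {2, 3, 5, 7, 11, 13, 19, 31, 43, 47, ∞}.
(a,b)_7: α=-2, u≡2; β=-2, v≡4 (mod 7); (2|7)=+1, (4|7)=+1; sign (−1)^0·+1^-2·+1^-2 = +1.
(a,b)_19: α=3, u≡11; β=1, v≡5 (mod 19); (11|19)=+1, (5|19)=+1; sign (−1)^1·+1^1·+1^3 = -1.
(a,b)_31: α=5, u≡17; β=2, v≡10 (mod 31); (17|31)=-1, (10|31)=+1; sign (−1)^0·-1^2·+1^5 = +1.
(a,b)_43: α=3, u≡25; β=1, v≡5 (mod 43); (25|43)=+1, (5|43)=-1; sign (−1)^1·+1^1·-1^3 = +1.
(a,b)_5: α=2, u≡1; β=2, v≡1 (mod 5); (1|5)=+1, (1|5)=+1; sign (−1)^0·+1^2·+1^2 = +1.
(a,b)_11: α=-3, u≡2; β=-1, v≡4 (mod 11); (2|11)=-1, (4|11)=+1; sign (−1)^1·-1^-1·+1^-3 = +1.
(a,b)_13: α=2, u≡4; β=0, v≡11 (mod 13); (4|13)=+1, (11|13)=-1; sign (−1)^0·+1^0·-1^2 = +1.
(a,b)_47: α=3, u≡10; β=1, v≡43 (mod 47); (10|47)=-1, (43|47)=-1; sign (−1)^1·-1^1·-1^3 = -1.
(a,b)_3: α=10, u≡2; β=6, v≡1 (mod 3); (2|3)=-1, (1|3)=+1; sign (−1)^0·-1^6·+1^10 = +1.
(a,b)_∞: sgn(-13094059)=−, sgn(422389)=+, so +1.
(a,b)_2: α=2, β=2; u≡5, v≡5 (mod 8); ε(u)ε(v)=0·0, αω(v)=2·1, βω(u)=2·1; sum ≡ 0  ⇒  +1.
|Ram(-13094059, 422389)| = 2, even; anisotropic at {19, 47}.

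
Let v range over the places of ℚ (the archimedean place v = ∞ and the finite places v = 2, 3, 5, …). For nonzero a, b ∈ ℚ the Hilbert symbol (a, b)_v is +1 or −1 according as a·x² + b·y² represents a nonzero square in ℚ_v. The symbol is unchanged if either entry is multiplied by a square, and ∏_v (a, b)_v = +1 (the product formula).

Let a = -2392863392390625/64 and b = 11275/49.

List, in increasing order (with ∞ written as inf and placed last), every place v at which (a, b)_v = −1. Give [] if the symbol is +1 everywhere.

Mod squares: a ≡ -83657, b ≡ 451. Check v ∈ {∞, 2, 3, 5, 7, 11, 17, 19, 37, 41}.
v=∞: -83657 < 0 and 451 > 0  ⇒  (a,b)_∞ = +1.
v=19: a=19^1·(≡4), b=19^0·(≡18) mod 19; (4|19)=+1, (18|19)=-1; (−1)^{1·0·9}·(+1)^0·(-1)^1 = -1.
v=11: a=11^2·(≡9), b=11^1·(≡7) mod 11; (9|11)=+1, (7|11)=-1; (−1)^{2·1·5}·(+1)^1·(-1)^2 = +1.
v=37: a=37^1·(≡9), b=37^0·(≡30) mod 37; (9|37)=+1, (30|37)=+1; (−1)^{1·0·18}·(+1)^0·(+1)^1 = +1.
v=5: a=5^6·(≡3), b=5^2·(≡4) mod 5; (3|5)=-1, (4|5)=+1; (−1)^{6·2·2}·(-1)^2·(+1)^6 = +1.
v=3: a=3^2·(≡1), b=3^0·(≡1) mod 3; (1|3)=+1, (1|3)=+1; (−1)^{2·0·1}·(+1)^0·(+1)^2 = +1.
v=17: a=17^1·(≡9), b=17^0·(≡15) mod 17; (9|17)=+1, (15|17)=+1; (−1)^{1·0·8}·(+1)^0·(+1)^1 = +1.
v=2: v_2(a)=-6, v_2(b)=0; units ≡ 7, 3 (mod 8); ε·ε+αω+βω = 1·1+-6·1+0·0 ≡ 1  ⇒  (a,b)_2 = -1.
v=7: a=7^1·(≡6), b=7^-2·(≡5) mod 7; (6|7)=-1, (5|7)=-1; (−1)^{1·-2·3}·(-1)^-2·(-1)^1 = -1.
v=41: a=41^2·(≡14), b=41^1·(≡19) mod 41; (14|41)=-1, (19|41)=-1; (−1)^{2·1·20}·(-1)^1·(-1)^2 = -1.
(-83657, 451 / ℚ) ramifies at {2, 7, 19, 41}: a division algebra.

[2, 7, 19, 41]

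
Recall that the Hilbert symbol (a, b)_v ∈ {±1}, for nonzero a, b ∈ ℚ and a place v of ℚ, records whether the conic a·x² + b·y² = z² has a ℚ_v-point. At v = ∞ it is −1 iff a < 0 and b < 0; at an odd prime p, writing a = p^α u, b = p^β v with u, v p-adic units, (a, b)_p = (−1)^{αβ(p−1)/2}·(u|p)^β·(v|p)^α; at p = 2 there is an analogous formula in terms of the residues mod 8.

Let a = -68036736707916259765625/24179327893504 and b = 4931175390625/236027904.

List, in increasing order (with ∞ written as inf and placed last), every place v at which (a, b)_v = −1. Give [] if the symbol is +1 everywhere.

[2, 11]

Mod squares: a ≡ -209, b ≡ 6. Check v ∈ {∞, 2, 3, 5, 7, 11, 13, 17, 19}.
v=17: a=17^2·(≡10), b=17^2·(≡10) mod 17; (10|17)=-1, (10|17)=-1; (−1)^{2·2·8}·(-1)^2·(-1)^2 = +1.
v=13: a=13^2·(≡9), b=13^0·(≡2) mod 13; (9|13)=+1, (2|13)=-1; (−1)^{2·0·6}·(+1)^0·(-1)^2 = +1.
v=11: a=11^3·(≡1), b=11^2·(≡10) mod 11; (1|11)=+1, (10|11)=-1; (−1)^{3·2·5}·(+1)^2·(-1)^3 = -1.
v=3: a=3^0·(≡1), b=3^-1·(≡2) mod 3; (1|3)=+1, (2|3)=-1; (−1)^{0·-1·1}·(+1)^-1·(-1)^0 = +1.
v=5: a=5^16·(≡4), b=5^8·(≡1) mod 5; (4|5)=+1, (1|5)=+1; (−1)^{16·8·2}·(+1)^8·(+1)^16 = +1.
v=2: v_2(a)=-22, v_2(b)=-15; units ≡ 7, 3 (mod 8); ε·ε+αω+βω = 1·1+-22·1+-15·0 ≡ 1  ⇒  (a,b)_2 = -1.
v=19: a=19^3·(≡18), b=19^2·(≡11) mod 19; (18|19)=-1, (11|19)=+1; (−1)^{3·2·9}·(-1)^2·(+1)^3 = +1.
v=7: a=7^-8·(≡2), b=7^-4·(≡5) mod 7; (2|7)=+1, (5|7)=-1; (−1)^{-8·-4·3}·(+1)^-4·(-1)^-8 = +1.
v=∞: -209 < 0 and 6 > 0  ⇒  (a,b)_∞ = +1.
|Ram(-209, 6)| = 2, even; anisotropic at {2, 11}.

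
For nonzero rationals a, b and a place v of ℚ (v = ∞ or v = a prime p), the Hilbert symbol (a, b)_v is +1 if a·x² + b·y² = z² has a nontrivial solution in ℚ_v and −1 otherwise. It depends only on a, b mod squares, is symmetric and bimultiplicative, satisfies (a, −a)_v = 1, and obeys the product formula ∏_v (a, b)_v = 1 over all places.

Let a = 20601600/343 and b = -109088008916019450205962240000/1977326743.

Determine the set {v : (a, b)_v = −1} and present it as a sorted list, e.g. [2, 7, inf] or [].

Mod squares: a ≡ 22533, b ≡ -6863303937. Check v ∈ {∞, 2, 3, 5, 7, 17, 19, 23, 29, 37, 41}.
v=17: a=17^0·(≡16), b=17^1·(≡13) mod 17; (16|17)=+1, (13|17)=+1; (−1)^{0·1·8}·(+1)^1·(+1)^0 = +1.
v=41: a=41^0·(≡22), b=41^1·(≡11) mod 41; (22|41)=-1, (11|41)=-1; (−1)^{0·1·20}·(-1)^1·(-1)^0 = -1.
v=7: a=7^-3·(≡5), b=7^-11·(≡6) mod 7; (5|7)=-1, (6|7)=-1; (−1)^{-3·-11·3}·(-1)^-11·(-1)^-3 = -1.
v=3: a=3^1·(≡2), b=3^3·(≡2) mod 3; (2|3)=-1, (2|3)=-1; (−1)^{1·3·1}·(-1)^3·(-1)^1 = -1.
v=37: a=37^1·(≡32), b=37^3·(≡12) mod 37; (32|37)=-1, (12|37)=+1; (−1)^{1·3·18}·(-1)^3·(+1)^1 = -1.
v=23: a=23^0·(≡3), b=23^1·(≡17) mod 23; (3|23)=+1, (17|23)=-1; (−1)^{0·1·11}·(+1)^1·(-1)^0 = +1.
v=∞: 22533 > 0 and -6863303937 < 0  ⇒  (a,b)_∞ = +1.
v=29: a=29^1·(≡20), b=29^3·(≡2) mod 29; (20|29)=+1, (2|29)=-1; (−1)^{1·3·14}·(+1)^3·(-1)^1 = -1.
v=19: a=19^0·(≡14), b=19^1·(≡8) mod 19; (14|19)=-1, (8|19)=-1; (−1)^{0·1·9}·(-1)^1·(-1)^0 = -1.
v=5: a=5^2·(≡3), b=5^4·(≡2) mod 5; (3|5)=-1, (2|5)=-1; (−1)^{2·4·2}·(-1)^4·(-1)^2 = +1.
v=2: v_2(a)=8, v_2(b)=34; units ≡ 5, 7 (mod 8); ε·ε+αω+βω = 0·1+8·0+34·1 ≡ 0  ⇒  (a,b)_2 = +1.
(22533, -6863303937 / ℚ) ramifies at {3, 7, 19, 29, 37, 41}: a division algebra.

[3, 7, 19, 29, 37, 41]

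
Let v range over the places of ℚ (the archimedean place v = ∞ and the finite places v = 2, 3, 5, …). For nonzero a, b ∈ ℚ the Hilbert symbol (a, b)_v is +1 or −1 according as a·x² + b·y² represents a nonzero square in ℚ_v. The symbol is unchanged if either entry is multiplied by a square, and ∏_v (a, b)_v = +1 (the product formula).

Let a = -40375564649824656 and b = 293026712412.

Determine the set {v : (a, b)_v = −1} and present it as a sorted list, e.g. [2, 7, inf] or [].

[2, 17, 19, 37]

(a, b) ≡ (-43401, 22287) mod (ℚ^×)²; places V = {2, 3, 7, 17, 19, 23, 37, ∞}.
(a,b)_37: α=3, u≡34; β=2, v≡14 (mod 37); (34|37)=+1, (14|37)=-1; sign (−1)^0·+1^2·-1^3 = -1.
(a,b)_17: α=1, u≡3; β=1, v≡16 (mod 17); (3|17)=-1, (16|17)=+1; sign (−1)^0·-1^1·+1^1 = -1.
(a,b)_3: α=1, u≡2; β=1, v≡1 (mod 3); (2|3)=-1, (1|3)=+1; sign (−1)^1·-1^1·+1^1 = +1.
(a,b)_19: α=2, u≡15; β=1, v≡12 (mod 19); (15|19)=-1, (12|19)=-1; sign (−1)^0·-1^1·-1^2 = -1.
(a,b)_23: α=1, u≡17; β=1, v≡8 (mod 23); (17|23)=-1, (8|23)=+1; sign (−1)^1·-1^1·+1^1 = +1.
(a,b)_2: α=4, β=2; u≡7, v≡7 (mod 8); ε(u)ε(v)=1·1, αω(v)=4·0, βω(u)=2·0; sum ≡ 1  ⇒  -1.
(a,b)_7: α=6, u≡3; β=4, v≡5 (mod 7); (3|7)=-1, (5|7)=-1; sign (−1)^0·-1^4·-1^6 = +1.
(a,b)_∞: sgn(-43401)=−, sgn(22287)=+, so +1.
|Ram(-43401, 22287)| = 4, even; anisotropic at {2, 17, 19, 37}.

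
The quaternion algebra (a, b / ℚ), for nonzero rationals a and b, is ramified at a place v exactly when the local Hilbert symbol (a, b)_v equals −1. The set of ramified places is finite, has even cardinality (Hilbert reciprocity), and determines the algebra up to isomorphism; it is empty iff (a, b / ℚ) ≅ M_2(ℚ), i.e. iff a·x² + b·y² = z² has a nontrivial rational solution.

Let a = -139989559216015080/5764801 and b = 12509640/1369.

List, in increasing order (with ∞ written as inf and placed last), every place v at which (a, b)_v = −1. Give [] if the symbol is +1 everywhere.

[2, 5, 13, 37]

(a, b) ≡ (-158730, 4290) mod (ℚ^×)²; places V = {2, 3, 5, 7, 11, 13, 17, 31, 37, ∞}.
(a,b)_2: α=3, β=3; u≡3, v≡1 (mod 8); ε(u)ε(v)=1·0, αω(v)=3·0, βω(u)=3·1; sum ≡ 1  ⇒  -1.
(a,b)_13: α=1, u≡3; β=1, v≡5 (mod 13); (3|13)=+1, (5|13)=-1; sign (−1)^0·+1^1·-1^1 = -1.
(a,b)_∞: sgn(-158730)=−, sgn(4290)=+, so +1.
(a,b)_31: α=2, u≡13; β=0, v≡11 (mod 31); (13|31)=-1, (11|31)=-1; sign (−1)^0·-1^0·-1^2 = +1.
(a,b)_5: α=1, u≡4; β=1, v≡2 (mod 5); (4|5)=+1, (2|5)=-1; sign (−1)^0·+1^1·-1^1 = -1.
(a,b)_3: α=9, u≡1; β=7, v≡2 (mod 3); (1|3)=+1, (2|3)=-1; sign (−1)^1·+1^7·-1^9 = +1.
(a,b)_37: α=1, u≡13; β=-2, v≡14 (mod 37); (13|37)=-1, (14|37)=-1; sign (−1)^0·-1^-2·-1^1 = -1.
(a,b)_17: α=2, u≡13; β=0, v≡6 (mod 17); (13|17)=+1, (6|17)=-1; sign (−1)^0·+1^0·-1^2 = +1.
(a,b)_11: α=3, u≡2; β=1, v≡1 (mod 11); (2|11)=-1, (1|11)=+1; sign (−1)^1·-1^1·+1^3 = +1.
(a,b)_7: α=-8, u≡2; β=0, v≡6 (mod 7); (2|7)=+1, (6|7)=-1; sign (−1)^0·+1^0·-1^-8 = +1.
Ram(-158730, 4290) = {2, 5, 13, 37}; no ℚ_2-point on the conic.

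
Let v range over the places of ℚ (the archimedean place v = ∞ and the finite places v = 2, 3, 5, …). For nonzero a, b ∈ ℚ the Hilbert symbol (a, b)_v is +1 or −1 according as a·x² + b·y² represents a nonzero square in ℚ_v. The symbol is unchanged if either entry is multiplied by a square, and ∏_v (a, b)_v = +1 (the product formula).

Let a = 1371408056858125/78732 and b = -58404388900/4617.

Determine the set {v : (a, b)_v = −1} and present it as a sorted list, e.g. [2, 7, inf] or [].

[2, 13]

Mod squares: a ≡ 39, b ≡ -57. Check v ∈ {∞, 2, 3, 5, 11, 13, 17, 19}.
v=17: a=17^2·(≡14), b=17^0·(≡3) mod 17; (14|17)=-1, (3|17)=-1; (−1)^{2·0·8}·(-1)^0·(-1)^2 = +1.
v=3: a=3^-9·(≡1), b=3^-5·(≡2) mod 3; (1|3)=+1, (2|3)=-1; (−1)^{-9·-5·1}·(+1)^-5·(-1)^-9 = +1.
v=11: a=11^2·(≡7), b=11^2·(≡3) mod 11; (7|11)=-1, (3|11)=+1; (−1)^{2·2·5}·(-1)^2·(+1)^2 = +1.
v=19: a=19^0·(≡7), b=19^-1·(≡6) mod 19; (7|19)=+1, (6|19)=+1; (−1)^{0·-1·9}·(+1)^-1·(+1)^0 = +1.
v=5: a=5^4·(≡4), b=5^2·(≡2) mod 5; (4|5)=+1, (2|5)=-1; (−1)^{4·2·2}·(+1)^2·(-1)^4 = +1.
v=2: v_2(a)=-2, v_2(b)=2; units ≡ 7, 7 (mod 8); ε·ε+αω+βω = 1·1+-2·0+2·0 ≡ 1  ⇒  (a,b)_2 = -1.
v=13: a=13^7·(≡3), b=13^6·(≡8) mod 13; (3|13)=+1, (8|13)=-1; (−1)^{7·6·6}·(+1)^6·(-1)^7 = -1.
v=∞: 39 > 0 and -57 < 0  ⇒  (a,b)_∞ = +1.
|Ram(39, -57)| = 2, even; anisotropic at {2, 13}.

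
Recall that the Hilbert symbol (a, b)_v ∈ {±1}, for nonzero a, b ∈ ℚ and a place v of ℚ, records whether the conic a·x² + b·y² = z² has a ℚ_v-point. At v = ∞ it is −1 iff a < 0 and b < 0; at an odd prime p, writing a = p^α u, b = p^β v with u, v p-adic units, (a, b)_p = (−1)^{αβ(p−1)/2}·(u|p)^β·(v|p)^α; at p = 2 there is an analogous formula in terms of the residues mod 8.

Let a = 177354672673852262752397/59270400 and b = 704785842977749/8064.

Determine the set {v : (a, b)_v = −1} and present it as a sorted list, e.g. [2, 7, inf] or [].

(a, b) ≡ (58815393, 104006) mod (ℚ^×)²; places V = {2, 3, 5, 7, 13, 17, 19, 23, 29, 43, ∞}.
(a,b)_23: α=1, u≡11; β=1, v≡15 (mod 23); (11|23)=-1, (15|23)=-1; sign (−1)^1·-1^1·-1^1 = -1.
(a,b)_29: α=3, u≡3; β=2, v≡21 (mod 29); (3|29)=-1, (21|29)=-1; sign (−1)^0·-1^2·-1^3 = -1.
(a,b)_7: α=-3, u≡2; β=-1, v≡2 (mod 7); (2|7)=+1, (2|7)=+1; sign (−1)^1·+1^-1·+1^-3 = -1.
(a,b)_43: α=4, u≡21; β=2, v≡33 (mod 43); (21|43)=+1, (33|43)=-1; sign (−1)^0·+1^2·-1^4 = +1.
(a,b)_2: α=-8, β=-7; u≡1, v≡3 (mod 8); ε(u)ε(v)=0·1, αω(v)=-8·1, βω(u)=-7·0; sum ≡ 0  ⇒  +1.
(a,b)_17: α=1, u≡9; β=1, v≡1 (mod 17); (9|17)=+1, (1|17)=+1; sign (−1)^0·+1^1·+1^1 = +1.
(a,b)_∞: sgn(58815393)=+, sgn(104006)=+, so +1.
(a,b)_13: α=3, u≡10; β=2, v≡2 (mod 13); (10|13)=+1, (2|13)=-1; sign (−1)^0·+1^2·-1^3 = -1.
(a,b)_19: α=5, u≡18; β=3, v≡3 (mod 19); (18|19)=-1, (3|19)=-1; sign (−1)^1·-1^3·-1^5 = -1.
(a,b)_5: α=-2, u≡2; β=0, v≡1 (mod 5); (2|5)=-1, (1|5)=+1; sign (−1)^0·-1^0·+1^-2 = +1.
(a,b)_3: α=-3, u≡2; β=-2, v≡2 (mod 3); (2|3)=-1, (2|3)=-1; sign (−1)^0·-1^-2·-1^-3 = -1.
(58815393, 104006 / ℚ) ramifies at {3, 7, 13, 19, 23, 29}: a division algebra.

[3, 7, 13, 19, 23, 29]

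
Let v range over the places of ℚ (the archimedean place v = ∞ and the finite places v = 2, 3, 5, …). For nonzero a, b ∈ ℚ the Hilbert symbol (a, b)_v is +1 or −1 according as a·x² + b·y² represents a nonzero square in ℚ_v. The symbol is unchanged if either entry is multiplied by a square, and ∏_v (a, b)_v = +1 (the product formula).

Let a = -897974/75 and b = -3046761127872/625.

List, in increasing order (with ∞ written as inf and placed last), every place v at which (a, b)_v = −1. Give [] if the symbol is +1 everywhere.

Mod squares: a ≡ -1122, b ≡ -7. Check v ∈ {∞, 2, 3, 5, 7, 11, 17}.
v=3: a=3^-1·(≡1), b=3^4·(≡2) mod 3; (1|3)=+1, (2|3)=-1; (−1)^{-1·4·1}·(+1)^4·(-1)^-1 = -1.
v=2: v_2(a)=1, v_2(b)=6; units ≡ 7, 1 (mod 8); ε·ε+αω+βω = 1·0+1·0+6·0 ≡ 0  ⇒  (a,b)_2 = +1.
v=∞: -1122 < 0 and -7 < 0  ⇒  (a,b)_∞ = -1.
v=17: a=17^1·(≡2), b=17^2·(≡3) mod 17; (2|17)=+1, (3|17)=-1; (−1)^{1·2·8}·(+1)^2·(-1)^1 = -1.
v=7: a=7^4·(≡5), b=7^5·(≡6) mod 7; (5|7)=-1, (6|7)=-1; (−1)^{4·5·3}·(-1)^5·(-1)^4 = -1.
v=11: a=11^1·(≡7), b=11^2·(≡1) mod 11; (7|11)=-1, (1|11)=+1; (−1)^{1·2·5}·(-1)^2·(+1)^1 = +1.
v=5: a=5^-2·(≡2), b=5^-4·(≡3) mod 5; (2|5)=-1, (3|5)=-1; (−1)^{-2·-4·2}·(-1)^-4·(-1)^-2 = +1.
Ram(-1122, -7) = {3, 7, 17, ∞}; no ℚ_3-point on the conic.

[3, 7, 17, inf]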